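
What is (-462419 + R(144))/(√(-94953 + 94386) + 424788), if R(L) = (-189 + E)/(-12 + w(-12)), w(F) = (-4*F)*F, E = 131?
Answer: -1375010001898/1263113918577 + 135951157*I*√7/5894531620026 ≈ -1.0886 + 6.1021e-5*I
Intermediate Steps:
w(F) = -4*F²
R(L) = 29/294 (R(L) = (-189 + 131)/(-12 - 4*(-12)²) = -58/(-12 - 4*144) = -58/(-12 - 576) = -58/(-588) = -58*(-1/588) = 29/294)
(-462419 + R(144))/(√(-94953 + 94386) + 424788) = (-462419 + 29/294)/(√(-94953 + 94386) + 424788) = -135951157/(294*(√(-567) + 424788)) = -135951157/(294*(9*I*√7 + 424788)) = -135951157/(294*(424788 + 9*I*√7))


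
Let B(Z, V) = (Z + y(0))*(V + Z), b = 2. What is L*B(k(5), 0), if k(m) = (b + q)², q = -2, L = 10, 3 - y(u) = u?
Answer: 0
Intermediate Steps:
y(u) = 3 - u
k(m) = 0 (k(m) = (2 - 2)² = 0² = 0)
B(Z, V) = (3 + Z)*(V + Z) (B(Z, V) = (Z + (3 - 1*0))*(V + Z) = (Z + (3 + 0))*(V + Z) = (Z + 3)*(V + Z) = (3 + Z)*(V + Z))
L*B(k(5), 0) = 10*(0² + 3*0 + 3*0 + 0*0) = 10*(0 + 0 + 0 + 0) = 10*0 = 0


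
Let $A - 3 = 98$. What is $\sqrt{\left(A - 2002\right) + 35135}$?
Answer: $\sqrt{33234} \approx 182.3$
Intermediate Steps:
$A = 101$ ($A = 3 + 98 = 101$)
$\sqrt{\left(A - 2002\right) + 35135} = \sqrt{\left(101 - 2002\right) + 35135} = \sqrt{-1901 + 35135} = \sqrt{33234}$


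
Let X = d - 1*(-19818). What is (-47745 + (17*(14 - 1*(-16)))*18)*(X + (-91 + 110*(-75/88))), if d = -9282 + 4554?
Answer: -2299283865/4 ≈ -5.7482e+8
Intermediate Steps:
d = -4728
X = 15090 (X = -4728 - 1*(-19818) = -4728 + 19818 = 15090)
(-47745 + (17*(14 - 1*(-16)))*18)*(X + (-91 + 110*(-75/88))) = (-47745 + (17*(14 - 1*(-16)))*18)*(15090 + (-91 + 110*(-75/88))) = (-47745 + (17*(14 + 16))*18)*(15090 + (-91 + 110*(-75*1/88))) = (-47745 + (17*30)*18)*(15090 + (-91 + 110*(-75/88))) = (-47745 + 510*18)*(15090 + (-91 - 375/4)) = (-47745 + 9180)*(15090 - 739/4) = -38565*59621/4 = -2299283865/4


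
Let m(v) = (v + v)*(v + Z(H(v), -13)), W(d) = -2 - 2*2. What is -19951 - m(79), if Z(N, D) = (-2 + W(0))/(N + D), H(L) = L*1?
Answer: -1069657/33 ≈ -32414.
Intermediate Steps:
H(L) = L
W(d) = -6 (W(d) = -2 - 4 = -6)
Z(N, D) = -8/(D + N) (Z(N, D) = (-2 - 6)/(N + D) = -8/(D + N))
m(v) = 2*v*(v - 8/(-13 + v)) (m(v) = (v + v)*(v - 8/(-13 + v)) = (2*v)*(v - 8/(-13 + v)) = 2*v*(v - 8/(-13 + v)))
-19951 - m(79) = -19951 - 2*79*(-8 + 79*(-13 + 79))/(-13 + 79) = -19951 - 2*79*(-8 + 79*66)/66 = -19951 - 2*79*(-8 + 5214)/66 = -19951 - 2*79*5206/66 = -19951 - 1*411274/33 = -19951 - 411274/33 = -1069657/33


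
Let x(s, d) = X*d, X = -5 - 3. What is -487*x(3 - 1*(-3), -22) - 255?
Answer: -85967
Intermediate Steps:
X = -8
x(s, d) = -8*d
-487*x(3 - 1*(-3), -22) - 255 = -(-3896)*(-22) - 255 = -487*176 - 255 = -85712 - 255 = -85967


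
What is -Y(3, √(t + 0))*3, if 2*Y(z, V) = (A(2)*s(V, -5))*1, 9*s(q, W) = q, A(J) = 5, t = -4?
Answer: -5*I/3 ≈ -1.6667*I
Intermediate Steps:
s(q, W) = q/9
Y(z, V) = 5*V/18 (Y(z, V) = ((5*(V/9))*1)/2 = ((5*V/9)*1)/2 = (5*V/9)/2 = 5*V/18)
-Y(3, √(t + 0))*3 = -5*√(-4 + 0)/18*3 = -5*√(-4)/18*3 = -5*2*I/18*3 = -5*I/9*3 = -5*I/3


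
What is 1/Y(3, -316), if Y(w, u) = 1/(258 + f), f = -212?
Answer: 46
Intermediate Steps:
Y(w, u) = 1/46 (Y(w, u) = 1/(258 - 212) = 1/46)
1/Y(3, -316) = 1/(1/46) = 46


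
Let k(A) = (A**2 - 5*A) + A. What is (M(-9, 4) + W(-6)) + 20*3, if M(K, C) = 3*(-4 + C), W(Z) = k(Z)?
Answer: 120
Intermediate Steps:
k(A) = A**2 - 4*A
W(Z) = Z*(-4 + Z)
M(K, C) = -12 + 3*C
(M(-9, 4) + W(-6)) + 20*3 = ((-12 + 3*4) - 6*(-4 - 6)) + 20*3 = ((-12 + 12) - 6*(-10)) + 60 = (0 + 60) + 60 = 60 + 60 = 120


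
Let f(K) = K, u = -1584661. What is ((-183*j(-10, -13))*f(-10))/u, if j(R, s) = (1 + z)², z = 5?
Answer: -65880/1584661 ≈ -0.041574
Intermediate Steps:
j(R, s) = 36 (j(R, s) = (1 + 5)² = 6² = 36)
((-183*j(-10, -13))*f(-10))/u = (-183*36*(-10))/(-1584661) = -6588*(-10)*(-1/1584661) = 65880*(-1/1584661) = -65880/1584661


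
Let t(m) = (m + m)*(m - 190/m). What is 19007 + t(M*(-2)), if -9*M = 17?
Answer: 1511099/81 ≈ 18656.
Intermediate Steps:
M = -17/9 (M = -⅑*17 = -17/9 ≈ -1.8889)
t(m) = 2*m*(m - 190/m) (t(m) = (2*m)*(m - 190/m) = 2*m*(m - 190/m))
19007 + t(M*(-2)) = 19007 + (-380 + 2*(-17/9*(-2))²) = 19007 + (-380 + 2*(34/9)²) = 19007 + (-380 + 2*(1156/81)) = 19007 + (-380 + 2312/81) = 19007 - 28468/81 = 1511099/81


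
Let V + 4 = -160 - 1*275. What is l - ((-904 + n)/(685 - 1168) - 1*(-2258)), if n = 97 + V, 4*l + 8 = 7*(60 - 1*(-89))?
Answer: -552505/276 ≈ -2001.8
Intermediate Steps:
V = -439 (V = -4 + (-160 - 1*275) = -4 + (-160 - 275) = -4 - 435 = -439)
l = 1035/4 (l = -2 + (7*(60 - 1*(-89)))/4 = -2 + (7*(60 + 89))/4 = -2 + (7*149)/4 = -2 + (¼)*1043 = -2 + 1043/4 = 1035/4 ≈ 258.75)
n = -342 (n = 97 - 439 = -342)
l - ((-904 + n)/(685 - 1168) - 1*(-2258)) = 1035/4 - ((-904 - 342)/(685 - 1168) - 1*(-2258)) = 1035/4 - (-1246/(-483) + 2258) = 1035/4 - (-1246*(-1/483) + 2258) = 1035/4 - (178/69 + 2258) = 1035/4 - 1*155980/69 = 1035/4 - 155980/69 = -552505/276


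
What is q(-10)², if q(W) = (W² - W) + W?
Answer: 10000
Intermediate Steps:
q(W) = W²
q(-10)² = ((-10)²)² = 100² = 10000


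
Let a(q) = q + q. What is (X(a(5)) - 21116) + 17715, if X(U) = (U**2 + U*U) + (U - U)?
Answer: -3201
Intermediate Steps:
a(q) = 2*q
X(U) = 2*U**2 (X(U) = (U**2 + U**2) + 0 = 2*U**2 + 0 = 2*U**2)
(X(a(5)) - 21116) + 17715 = (2*(2*5)**2 - 21116) + 17715 = (2*10**2 - 21116) + 17715 = (2*100 - 21116) + 17715 = (200 - 21116) + 17715 = -20916 + 17715 = -3201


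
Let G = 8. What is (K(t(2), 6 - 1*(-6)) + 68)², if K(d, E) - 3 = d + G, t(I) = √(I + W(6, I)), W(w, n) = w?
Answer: 6249 + 316*√2 ≈ 6695.9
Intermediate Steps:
t(I) = √(6 + I) (t(I) = √(I + 6) = √(6 + I))
K(d, E) = 11 + d (K(d, E) = 3 + (d + 8) = 3 + (8 + d) = 11 + d)
(K(t(2), 6 - 1*(-6)) + 68)² = ((11 + √(6 + 2)) + 68)² = ((11 + √8) + 68)² = ((11 + 2*√2) + 68)² = (79 + 2*√2)²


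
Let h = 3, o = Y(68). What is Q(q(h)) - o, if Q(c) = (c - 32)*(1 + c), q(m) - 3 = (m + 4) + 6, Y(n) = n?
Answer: -340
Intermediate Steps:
o = 68
q(m) = 13 + m (q(m) = 3 + ((m + 4) + 6) = 3 + ((4 + m) + 6) = 3 + (10 + m) = 13 + m)
Q(c) = (1 + c)*(-32 + c) (Q(c) = (-32 + c)*(1 + c) = (1 + c)*(-32 + c))
Q(q(h)) - o = (-32 + (13 + 3)² - 31*(13 + 3)) - 1*68 = (-32 + 16² - 31*16) - 68 = (-32 + 256 - 496) - 68 = -272 - 68 = -340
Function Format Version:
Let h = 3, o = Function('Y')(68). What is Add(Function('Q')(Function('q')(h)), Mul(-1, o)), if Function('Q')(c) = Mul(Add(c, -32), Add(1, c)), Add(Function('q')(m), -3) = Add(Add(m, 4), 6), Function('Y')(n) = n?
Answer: -340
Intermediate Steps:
o = 68
Function('q')(m) = Add(13, m) (Function('q')(m) = Add(3, Add(Add(m, 4), 6)) = Add(3, Add(Add(4, m), 6)) = Add(3, Add(10, m)) = Add(13, m))
Function('Q')(c) = Mul(Add(1, c), Add(-32, c)) (Function('Q')(c) = Mul(Add(-32, c), Add(1, c)) = Mul(Add(1, c), Add(-32, c)))
Add(Function('Q')(Function('q')(h)), Mul(-1, o)) = Add(Add(-32, Pow(Add(13, 3), 2), Mul(-31, Add(13, 3))), Mul(-1, 68)) = Add(Add(-32, Pow(16, 2), Mul(-31, 16)), -68) = Add(Add(-32, 256, -496), -68) = Add(-272, -68) = -340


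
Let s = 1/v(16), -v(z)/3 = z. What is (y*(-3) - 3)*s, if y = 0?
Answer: 1/16 ≈ 0.062500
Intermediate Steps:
v(z) = -3*z
s = -1/48 (s = 1/(-3*16) = 1/(-48) = -1/48 ≈ -0.020833)
(y*(-3) - 3)*s = (0*(-3) - 3)*(-1/48) = (0 - 3)*(-1/48) = -3*(-1/48) = 1/16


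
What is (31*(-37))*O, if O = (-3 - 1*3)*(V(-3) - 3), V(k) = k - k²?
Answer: -103230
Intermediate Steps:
O = 90 (O = (-3 - 1*3)*(-3*(1 - 1*(-3)) - 3) = (-3 - 3)*(-3*(1 + 3) - 3) = -6*(-3*4 - 3) = -6*(-12 - 3) = -6*(-15) = 90)
(31*(-37))*O = (31*(-37))*90 = -1147*90 = -103230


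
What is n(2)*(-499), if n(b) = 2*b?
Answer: -1996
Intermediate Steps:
n(2)*(-499) = (2*2)*(-499) = 4*(-499) = -1996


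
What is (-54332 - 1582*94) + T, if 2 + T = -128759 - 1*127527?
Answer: -459328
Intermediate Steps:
T = -256288 (T = -2 + (-128759 - 1*127527) = -2 + (-128759 - 127527) = -2 - 256286 = -256288)
(-54332 - 1582*94) + T = (-54332 - 1582*94) - 256288 = (-54332 - 148708) - 256288 = -203040 - 256288 = -459328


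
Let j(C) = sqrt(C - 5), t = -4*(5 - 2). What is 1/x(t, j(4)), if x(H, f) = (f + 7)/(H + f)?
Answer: -83/50 + 19*I/50 ≈ -1.66 + 0.38*I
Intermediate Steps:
t = -12 (t = -4*3 = -12)
j(C) = sqrt(-5 + C)
x(H, f) = (7 + f)/(H + f)
1/x(t, j(4)) = 1/((7 + sqrt(-5 + 4))/(-12 + sqrt(-5 + 4))) = 1/((7 + sqrt(-1))/(-12 + sqrt(-1))) = 1/((7 + I)/(-12 + I)) = 1/(((-12 - I)/145)*(7 + I)) = 1/((-12 - I)*(7 + I)/145) = (-12 + I)*(7 - I)/50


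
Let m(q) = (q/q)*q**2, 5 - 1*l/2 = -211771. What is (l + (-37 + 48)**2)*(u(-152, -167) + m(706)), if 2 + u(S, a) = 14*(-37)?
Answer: 210953565468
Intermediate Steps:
u(S, a) = -520 (u(S, a) = -2 + 14*(-37) = -2 - 518 = -520)
l = 423552 (l = 10 - 2*(-211771) = 10 + 423542 = 423552)
m(q) = q**2 (m(q) = 1*q**2 = q**2)
(l + (-37 + 48)**2)*(u(-152, -167) + m(706)) = (423552 + (-37 + 48)**2)*(-520 + 706**2) = (423552 + 11**2)*(-520 + 498436) = (423552 + 121)*497916 = 423673*497916 = 210953565468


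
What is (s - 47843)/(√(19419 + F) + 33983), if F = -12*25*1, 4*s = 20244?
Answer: -726930353/577412585 + 21391*√19119/577412585 ≈ -1.2538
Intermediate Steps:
s = 5061 (s = (¼)*20244 = 5061)
F = -300 (F = -300*1 = -300)
(s - 47843)/(√(19419 + F) + 33983) = (5061 - 47843)/(√(19419 - 300) + 33983) = -42782/(√19119 + 33983) = -42782/(33983 + √19119)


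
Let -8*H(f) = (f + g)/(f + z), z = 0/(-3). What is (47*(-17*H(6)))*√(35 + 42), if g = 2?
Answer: 799*√77/6 ≈ 1168.5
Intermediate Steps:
z = 0 (z = 0*(-⅓) = 0)
H(f) = -(2 + f)/(8*f) (H(f) = -(f + 2)/(8*(f + 0)) = -(2 + f)/(8*f))
(47*(-17*H(6)))*√(35 + 42) = (47*(-17*(-2 - 1*6)/(8*6)))*√(35 + 42) = (47*(-17*(-2 - 6)/(8*6)))*√77 = (47*(-17*(-8)/(8*6)))*√77 = (47*(-17*(-⅙)))*√77 = (47*(17/6))*√77 = 799*√77/6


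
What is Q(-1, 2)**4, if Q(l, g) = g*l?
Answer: 16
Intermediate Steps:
Q(-1, 2)**4 = (2*(-1))**4 = (-2)**4 = 16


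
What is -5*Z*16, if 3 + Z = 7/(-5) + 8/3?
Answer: 416/3 ≈ 138.67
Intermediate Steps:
Z = -26/15 (Z = -3 + (7/(-5) + 8/3) = -3 + (7*(-⅕) + 8*(⅓)) = -3 + (-7/5 + 8/3) = -3 + 19/15 = -26/15 ≈ -1.7333)
-5*Z*16 = -5*(-26/15)*16 = (26/3)*16 = 416/3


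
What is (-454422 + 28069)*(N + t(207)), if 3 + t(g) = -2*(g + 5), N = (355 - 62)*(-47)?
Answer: 6053359894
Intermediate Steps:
N = -13771 (N = 293*(-47) = -13771)
t(g) = -13 - 2*g (t(g) = -3 - 2*(g + 5) = -3 - 2*(5 + g) = -3 + (-10 - 2*g) = -13 - 2*g)
(-454422 + 28069)*(N + t(207)) = (-454422 + 28069)*(-13771 + (-13 - 2*207)) = -426353*(-13771 + (-13 - 414)) = -426353*(-13771 - 427) = -426353*(-14198) = 6053359894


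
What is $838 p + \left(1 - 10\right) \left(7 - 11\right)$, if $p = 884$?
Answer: $740828$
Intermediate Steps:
$838 p + \left(1 - 10\right) \left(7 - 11\right) = 838 \cdot 884 + \left(1 - 10\right) \left(7 - 11\right) = 740792 + \left(1 - 10\right) \left(-4\right) = 740792 - -36 = 740792 + 36 = 740828$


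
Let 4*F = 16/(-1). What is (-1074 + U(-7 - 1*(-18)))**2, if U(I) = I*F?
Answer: 1249924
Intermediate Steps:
F = -4 (F = (16/(-1))/4 = (16*(-1))/4 = (1/4)*(-16) = -4)
U(I) = -4*I (U(I) = I*(-4) = -4*I)
(-1074 + U(-7 - 1*(-18)))**2 = (-1074 - 4*(-7 - 1*(-18)))**2 = (-1074 - 4*(-7 + 18))**2 = (-1074 - 4*11)**2 = (-1074 - 44)**2 = (-1118)**2 = 1249924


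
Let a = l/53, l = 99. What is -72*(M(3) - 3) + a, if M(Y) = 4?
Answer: -3717/53 ≈ -70.132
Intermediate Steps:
a = 99/53 ≈ 1.8679
-72*(M(3) - 3) + a = -72*(4 - 3) + 99/53 = -72 + 99/53 = -3717/53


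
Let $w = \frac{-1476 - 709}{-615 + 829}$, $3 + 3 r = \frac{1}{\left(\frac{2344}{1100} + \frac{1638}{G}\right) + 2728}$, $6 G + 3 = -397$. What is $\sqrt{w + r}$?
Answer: $\frac{i \sqrt{4547149672600116554}}{636889038} \approx 3.3482 i$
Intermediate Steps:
$G = - \frac{200}{3}$ ($G = - \frac{1}{2} + \frac{1}{6} \left(-397\right) = - \frac{1}{2} - \frac{397}{6} = - \frac{200}{3} \approx -66.667$)
$r = - \frac{8927251}{8928351}$ ($r = -1 + \frac{1}{3 \left(\left(\frac{2344}{1100} + \frac{1638}{- \frac{200}{3}}\right) + 2728\right)} = -1 + \frac{1}{3 \left(\left(2344 \cdot \frac{1}{1100} + 1638 \left(- \frac{3}{200}\right)\right) + 2728\right)} = -1 + \frac{1}{3 \left(\left(\frac{586}{275} - \frac{2457}{100}\right) + 2728\right)} = -1 + \frac{1}{3 \left(- \frac{24683}{1100} + 2728\right)} = -1 + \frac{1}{3 \cdot \frac{2976117}{1100}} = -1 + \frac{1}{3} \cdot \frac{1100}{2976117} = -1 + \frac{1100}{8928351} = - \frac{8927251}{8928351} \approx -0.99988$)
$w = - \frac{2185}{214} \approx -10.21$
$\sqrt{w + r} = \sqrt{- \frac{2185}{214} - \frac{8927251}{8928351}} = \sqrt{- \frac{21418878649}{1910667114}} = \frac{i \sqrt{4547149672600116554}}{636889038}$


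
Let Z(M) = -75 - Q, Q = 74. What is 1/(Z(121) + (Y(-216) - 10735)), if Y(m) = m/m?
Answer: -1/10883 ≈ -9.1886e-5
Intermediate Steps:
Y(m) = 1
Z(M) = -149 (Z(M) = -75 - 1*74 = -75 - 74 = -149)
1/(Z(121) + (Y(-216) - 10735)) = 1/(-149 + (1 - 10735)) = 1/(-149 - 10734) = 1/(-10883) = -1/10883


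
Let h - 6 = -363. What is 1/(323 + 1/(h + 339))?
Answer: 18/5813 ≈ 0.0030965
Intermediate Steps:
h = -357 (h = 6 - 363 = -357)
1/(323 + 1/(h + 339)) = 1/(323 + 1/(-357 + 339)) = 1/(323 + 1/(-18)) = 1/(323 - 1/18) = 1/(5813/18) = 18/5813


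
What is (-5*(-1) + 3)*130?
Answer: 1040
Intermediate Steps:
(-5*(-1) + 3)*130 = (5 + 3)*130 = 8*130 = 1040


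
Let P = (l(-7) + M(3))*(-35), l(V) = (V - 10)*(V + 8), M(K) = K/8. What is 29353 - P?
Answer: 230169/8 ≈ 28771.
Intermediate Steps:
M(K) = K/8 (M(K) = K*(1/8) = K/8)
l(V) = (-10 + V)*(8 + V)
P = 4655/8 (P = ((-80 + (-7)**2 - 2*(-7)) + (1/8)*3)*(-35) = ((-80 + 49 + 14) + 3/8)*(-35) = (-17 + 3/8)*(-35) = -133/8*(-35) = 4655/8 ≈ 581.88)
29353 - P = 29353 - 1*4655/8 = 29353 - 4655/8 = 230169/8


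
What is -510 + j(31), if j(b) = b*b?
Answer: 451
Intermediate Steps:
j(b) = b**2
-510 + j(31) = -510 + 31**2 = -510 + 961 = 451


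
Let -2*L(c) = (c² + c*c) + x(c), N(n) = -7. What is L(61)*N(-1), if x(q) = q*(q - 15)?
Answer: 35868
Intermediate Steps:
x(q) = q*(-15 + q)
L(c) = -c² - c*(-15 + c)/2 (L(c) = -((c² + c*c) + c*(-15 + c))/2 = -((c² + c²) + c*(-15 + c))/2 = -(2*c² + c*(-15 + c))/2 = -c² - c*(-15 + c)/2)
L(61)*N(-1) = ((3/2)*61*(5 - 1*61))*(-7) = ((3/2)*61*(5 - 61))*(-7) = ((3/2)*61*(-56))*(-7) = -5124*(-7) = 35868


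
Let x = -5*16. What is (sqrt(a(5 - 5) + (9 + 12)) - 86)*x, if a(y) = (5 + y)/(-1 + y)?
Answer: 6560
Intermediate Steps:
a(y) = (5 + y)/(-1 + y)
x = -80
(sqrt(a(5 - 5) + (9 + 12)) - 86)*x = (sqrt((5 + (5 - 5))/(-1 + (5 - 5)) + (9 + 12)) - 86)*(-80) = (sqrt((5 + 0)/(-1 + 0) + 21) - 86)*(-80) = (sqrt(5/(-1) + 21) - 86)*(-80) = (sqrt(-1*5 + 21) - 86)*(-80) = (sqrt(-5 + 21) - 86)*(-80) = (sqrt(16) - 86)*(-80) = (4 - 86)*(-80) = -82*(-80) = 6560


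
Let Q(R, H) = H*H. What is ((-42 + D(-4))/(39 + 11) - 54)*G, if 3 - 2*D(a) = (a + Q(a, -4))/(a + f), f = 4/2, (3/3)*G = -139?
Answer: 30441/4 ≈ 7610.3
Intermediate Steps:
G = -139
Q(R, H) = H**2
f = 2 (f = 4*(1/2) = 2)
D(a) = 3/2 - (16 + a)/(2*(2 + a)) (D(a) = 3/2 - (a + (-4)**2)/(2*(a + 2)) = 3/2 - (a + 16)/(2*(2 + a)) = 3/2 - (16 + a)/(2*(2 + a)))
((-42 + D(-4))/(39 + 11) - 54)*G = ((-42 + (-5 - 4)/(2 - 4))/(39 + 11) - 54)*(-139) = ((-42 - 9/(-2))/50 - 54)*(-139) = ((-42 - 1/2*(-9))*(1/50) - 54)*(-139) = ((-42 + 9/2)*(1/50) - 54)*(-139) = (-75/2*1/50 - 54)*(-139) = (-3/4 - 54)*(-139) = -219/4*(-139) = 30441/4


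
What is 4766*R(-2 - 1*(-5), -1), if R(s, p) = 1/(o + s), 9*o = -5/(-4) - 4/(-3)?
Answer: 514728/355 ≈ 1449.9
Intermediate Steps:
o = 31/108 (o = (-5/(-4) - 4/(-3))/9 = (-5*(-¼) - 4*(-⅓))/9 = (5/4 + 4/3)/9 = (⅑)*(31/12) = 31/108 ≈ 0.28704)
R(s, p) = 1/(31/108 + s)
4766*R(-2 - 1*(-5), -1) = 4766*(108/(31 + 108*(-2 - 1*(-5)))) = 4766*(108/(31 + 108*(-2 + 5))) = 4766*(108/(31 + 108*3)) = 4766*(108/(31 + 324)) = 4766*(108/355) = 514728/355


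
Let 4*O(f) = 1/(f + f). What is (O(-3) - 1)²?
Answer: 625/576 ≈ 1.0851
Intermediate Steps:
O(f) = 1/(8*f) (O(f) = 1/(4*(f + f)) = 1/(4*((2*f))) = (1/(2*f))/4 = 1/(8*f))
(O(-3) - 1)² = ((⅛)/(-3) - 1)² = ((⅛)*(-⅓) - 1)² = (-1/24 - 1)² = (-25/24)² = 625/576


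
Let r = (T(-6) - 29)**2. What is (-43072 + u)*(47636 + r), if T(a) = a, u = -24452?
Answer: -3299290164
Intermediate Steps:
r = 1225 (r = (-6 - 29)**2 = (-35)**2 = 1225)
(-43072 + u)*(47636 + r) = (-43072 - 24452)*(47636 + 1225) = -67524*48861 = -3299290164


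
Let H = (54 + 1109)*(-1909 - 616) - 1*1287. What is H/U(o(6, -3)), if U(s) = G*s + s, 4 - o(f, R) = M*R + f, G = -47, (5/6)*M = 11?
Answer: 7344655/4324 ≈ 1698.6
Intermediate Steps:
M = 66/5 (M = (6/5)*11 = 66/5 ≈ 13.200)
o(f, R) = 4 - f - 66*R/5 (o(f, R) = 4 - (66*R/5 + f) = 4 - (f + 66*R/5) = 4 + (-f - 66*R/5) = 4 - f - 66*R/5)
H = -2937862 (H = 1163*(-2525) - 1287 = -2936575 - 1287 = -2937862)
U(s) = -46*s (U(s) = -47*s + s = -46*s)
H/U(o(6, -3)) = -2937862*(-1/(46*(4 - 1*6 - 66/5*(-3)))) = -2937862*(-1/(46*(4 - 6 + 198/5))) = -2937862/((-46*188/5)) = -2937862/(-8648/5) = -2937862*(-5/8648) = 7344655/4324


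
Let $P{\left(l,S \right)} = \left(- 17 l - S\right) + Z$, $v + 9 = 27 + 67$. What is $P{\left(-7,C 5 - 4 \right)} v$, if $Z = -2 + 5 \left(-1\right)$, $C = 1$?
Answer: $9435$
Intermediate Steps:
$Z = -7$ ($Z = -2 - 5 = -7$)
$v = 85$ ($v = -9 + \left(27 + 67\right) = -9 + 94 = 85$)
$P{\left(l,S \right)} = -7 - S - 17 l$ ($P{\left(l,S \right)} = \left(- 17 l - S\right) - 7 = \left(- S - 17 l\right) - 7 = -7 - S - 17 l$)
$P{\left(-7,C 5 - 4 \right)} v = \left(-7 - \left(1 \cdot 5 - 4\right) - -119\right) 85 = \left(-7 - \left(5 - 4\right) + 119\right) 85 = \left(-7 - 1 + 119\right) 85 = 111 \cdot 85 = 9435$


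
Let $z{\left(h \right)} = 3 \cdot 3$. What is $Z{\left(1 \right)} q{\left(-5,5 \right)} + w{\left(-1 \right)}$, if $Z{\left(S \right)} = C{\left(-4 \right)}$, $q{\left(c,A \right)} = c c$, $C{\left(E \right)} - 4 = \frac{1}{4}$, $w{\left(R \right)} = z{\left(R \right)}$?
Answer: $\frac{461}{4} \approx 115.25$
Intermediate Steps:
$z{\left(h \right)} = 9$
$w{\left(R \right)} = 9$
$C{\left(E \right)} = \frac{17}{4}$ ($C{\left(E \right)} = 4 + \frac{1}{4} = \frac{17}{4}$)
$q{\left(c,A \right)} = c^{2}$
$Z{\left(S \right)} = \frac{17}{4}$
$Z{\left(1 \right)} q{\left(-5,5 \right)} + w{\left(-1 \right)} = \frac{17 \left(-5\right)^{2}}{4} + 9 = \frac{17}{4} \cdot 25 + 9 = \frac{425}{4} + 9 = \frac{461}{4}$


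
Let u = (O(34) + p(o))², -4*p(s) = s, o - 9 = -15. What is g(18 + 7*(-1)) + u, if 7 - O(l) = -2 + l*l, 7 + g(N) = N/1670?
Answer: 4382625277/3340 ≈ 1.3122e+6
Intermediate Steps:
o = -6 (o = 9 - 15 = -6)
g(N) = -7 + N/1670
p(s) = -s/4
O(l) = 9 - l² (O(l) = 7 - (-2 + l*l) = 7 - (-2 + l²) = 7 + (2 - l²) = 9 - l²)
u = 5248681/4 (u = ((9 - 1*34²) - ¼*(-6))² = ((9 - 1*1156) + 3/2)² = ((9 - 1156) + 3/2)² = (-1147 + 3/2)² = (-2291/2)² = 5248681/4 ≈ 1.3122e+6)
g(18 + 7*(-1)) + u = (-7 + (18 + 7*(-1))/1670) + 5248681/4 = (-7 + (18 - 7)/1670) + 5248681/4 = (-7 + (1/1670)*11) + 5248681/4 = (-7 + 11/1670) + 5248681/4 = -11679/1670 + 5248681/4 = 4382625277/3340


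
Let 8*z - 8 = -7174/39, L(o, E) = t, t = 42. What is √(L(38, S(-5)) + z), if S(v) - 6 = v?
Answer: √121719/78 ≈ 4.4729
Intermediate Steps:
S(v) = 6 + v
L(o, E) = 42
z = -3431/156 (z = 1 + (-7174/39)/8 = 1 + (-17*422/39)/8 = 1 + (⅛)*(-7174/39) = 1 - 3587/156 = -3431/156 ≈ -21.994)
√(L(38, S(-5)) + z) = √(42 - 3431/156) = √(3121/156) = √121719/78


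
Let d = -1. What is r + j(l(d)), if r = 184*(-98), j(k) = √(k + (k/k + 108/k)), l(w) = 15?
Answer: -18032 + 2*√145/5 ≈ -18027.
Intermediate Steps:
j(k) = √(1 + k + 108/k) (j(k) = √(k + (1 + 108/k)) = √(1 + k + 108/k))
r = -18032
r + j(l(d)) = -18032 + √(1 + 15 + 108/15) = -18032 + √(1 + 15 + 108*(1/15)) = -18032 + √(1 + 15 + 36/5) = -18032 + √(116/5) = -18032 + 2*√145/5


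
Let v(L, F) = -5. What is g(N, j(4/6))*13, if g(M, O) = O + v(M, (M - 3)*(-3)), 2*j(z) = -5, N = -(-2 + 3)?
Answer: -195/2 ≈ -97.500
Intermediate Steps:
N = -1 (N = -1*1 = -1)
j(z) = -5/2 (j(z) = (½)*(-5) = -5/2)
g(M, O) = -5 + O (g(M, O) = O - 5 = -5 + O)
g(N, j(4/6))*13 = (-5 - 5/2)*13 = -15/2*13 = -195/2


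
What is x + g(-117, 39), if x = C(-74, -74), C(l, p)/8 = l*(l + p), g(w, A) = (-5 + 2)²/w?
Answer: 1139007/13 ≈ 87616.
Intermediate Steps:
g(w, A) = 9/w (g(w, A) = (-3)²/w = 9/w)
C(l, p) = 8*l*(l + p) (C(l, p) = 8*(l*(l + p)) = 8*l*(l + p))
x = 87616 (x = 8*(-74)*(-74 - 74) = 8*(-74)*(-148) = 87616)
x + g(-117, 39) = 87616 + 9/(-117) = 87616 + 9*(-1/117) = 87616 - 1/13 = 1139007/13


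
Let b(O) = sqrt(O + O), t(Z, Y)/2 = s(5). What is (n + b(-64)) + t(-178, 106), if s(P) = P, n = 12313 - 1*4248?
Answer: 8075 + 8*I*sqrt(2) ≈ 8075.0 + 11.314*I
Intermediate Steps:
n = 8065 (n = 12313 - 4248 = 8065)
t(Z, Y) = 10 (t(Z, Y) = 2*5 = 10)
b(O) = sqrt(2)*sqrt(O) (b(O) = sqrt(2*O) = sqrt(2)*sqrt(O))
(n + b(-64)) + t(-178, 106) = (8065 + sqrt(2)*sqrt(-64)) + 10 = (8065 + sqrt(2)*(8*I)) + 10 = (8065 + 8*I*sqrt(2)) + 10 = 8075 + 8*I*sqrt(2)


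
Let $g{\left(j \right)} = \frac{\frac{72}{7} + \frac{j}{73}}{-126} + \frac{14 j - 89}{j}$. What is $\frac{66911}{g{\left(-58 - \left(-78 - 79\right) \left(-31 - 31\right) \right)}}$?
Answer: $\frac{2343623615424}{525110801} \approx 4463.1$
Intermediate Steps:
$g{\left(j \right)} = - \frac{4}{49} - \frac{j}{9198} + \frac{-89 + 14 j}{j}$ ($g{\left(j \right)} = \left(72 \cdot \frac{1}{7} + j \frac{1}{73}\right) \left(- \frac{1}{126}\right) + \frac{-89 + 14 j}{j} = \left(\frac{72}{7} + \frac{j}{73}\right) \left(- \frac{1}{126}\right) + \frac{-89 + 14 j}{j} = \left(- \frac{4}{49} - \frac{j}{9198}\right) + \frac{-89 + 14 j}{j} = - \frac{4}{49} - \frac{j}{9198} + \frac{-89 + 14 j}{j}$)
$\frac{66911}{g{\left(-58 - \left(-78 - 79\right) \left(-31 - 31\right) \right)}} = \frac{66911}{\frac{682}{49} - \frac{89}{-58 - \left(-78 - 79\right) \left(-31 - 31\right)} - \frac{-58 - \left(-78 - 79\right) \left(-31 - 31\right)}{9198}} = \frac{66911}{\frac{682}{49} - \frac{89}{-58 - \left(-157\right) \left(-62\right)} - \frac{-58 - \left(-157\right) \left(-62\right)}{9198}} = \frac{66911}{\frac{682}{49} - \frac{89}{-58 - 9734} - \frac{-58 - 9734}{9198}} = \frac{66911}{\frac{682}{49} - \frac{89}{-9792} - - \frac{544}{511}} = \frac{66911}{\frac{682}{49} - - \frac{89}{9792} + \frac{544}{511}} = \frac{66911}{\frac{682}{49} + \frac{89}{9792} + \frac{544}{511}} = \frac{66911}{\frac{525110801}{35025984}} = 66911 \cdot \frac{35025984}{525110801} = \frac{2343623615424}{525110801}$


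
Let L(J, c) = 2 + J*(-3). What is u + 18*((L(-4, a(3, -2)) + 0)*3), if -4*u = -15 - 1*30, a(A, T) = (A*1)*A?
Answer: 3069/4 ≈ 767.25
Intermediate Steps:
a(A, T) = A**2 (a(A, T) = A*A = A**2)
L(J, c) = 2 - 3*J
u = 45/4 (u = -(-15 - 1*30)/4 = -(-15 - 30)/4 = -1/4*(-45) = 45/4 ≈ 11.250)
u + 18*((L(-4, a(3, -2)) + 0)*3) = 45/4 + 18*(((2 - 3*(-4)) + 0)*3) = 45/4 + 18*(((2 + 12) + 0)*3) = 45/4 + 18*((14 + 0)*3) = 45/4 + 18*(14*3) = 45/4 + 18*42 = 45/4 + 756 = 3069/4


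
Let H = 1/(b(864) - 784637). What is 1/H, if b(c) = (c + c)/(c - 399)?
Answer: -121618159/155 ≈ -7.8463e+5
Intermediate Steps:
b(c) = 2*c/(-399 + c) (b(c) = (2*c)/(-399 + c) = 2*c/(-399 + c))
H = -155/121618159 (H = 1/(2*864/(-399 + 864) - 784637) = 1/(2*864/465 - 784637) = 1/(2*864*(1/465) - 784637) = 1/(576/155 - 784637) = 1/(-121618159/155) = -155/121618159 ≈ -1.2745e-6)
1/H = 1/(-155/121618159) = -121618159/155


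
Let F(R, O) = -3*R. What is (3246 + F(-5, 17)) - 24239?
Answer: -20978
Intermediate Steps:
(3246 + F(-5, 17)) - 24239 = (3246 - 3*(-5)) - 24239 = (3246 + 15) - 24239 = 3261 - 24239 = -20978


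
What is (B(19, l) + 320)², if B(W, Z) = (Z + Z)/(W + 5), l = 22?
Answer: 3728761/36 ≈ 1.0358e+5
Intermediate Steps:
B(W, Z) = 2*Z/(5 + W) (B(W, Z) = (2*Z)/(5 + W) = 2*Z/(5 + W))
(B(19, l) + 320)² = (2*22/(5 + 19) + 320)² = (2*22/24 + 320)² = (2*22*(1/24) + 320)² = (11/6 + 320)² = (1931/6)² = 3728761/36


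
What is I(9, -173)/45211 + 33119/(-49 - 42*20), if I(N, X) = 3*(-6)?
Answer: -1497359111/40192579 ≈ -37.255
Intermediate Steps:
I(N, X) = -18
I(9, -173)/45211 + 33119/(-49 - 42*20) = -18/45211 + 33119/(-49 - 42*20) = -18*1/45211 + 33119/(-49 - 840) = -18/45211 + 33119/(-889) = -18/45211 + 33119*(-1/889) = -18/45211 - 33119/889 = -1497359111/40192579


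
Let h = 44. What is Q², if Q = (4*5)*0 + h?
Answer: 1936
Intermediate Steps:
Q = 44 (Q = (4*5)*0 + 44 = 20*0 + 44 = 0 + 44 = 44)
Q² = 44² = 1936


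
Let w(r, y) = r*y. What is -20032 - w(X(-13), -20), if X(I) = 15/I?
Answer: -260716/13 ≈ -20055.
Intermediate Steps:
-20032 - w(X(-13), -20) = -20032 - 15/(-13)*(-20) = -20032 - 15*(-1/13)*(-20) = -20032 - (-15)*(-20)/13 = -20032 - 1*300/13 = -20032 - 300/13 = -260716/13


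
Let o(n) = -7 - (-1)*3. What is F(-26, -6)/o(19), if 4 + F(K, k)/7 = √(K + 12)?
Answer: 7 - 7*I*√14/4 ≈ 7.0 - 6.5479*I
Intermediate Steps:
F(K, k) = -28 + 7*√(12 + K) (F(K, k) = -28 + 7*√(K + 12) = -28 + 7*√(12 + K))
o(n) = -4 (o(n) = -7 - 1*(-3) = -7 + 3 = -4)
F(-26, -6)/o(19) = (-28 + 7*√(12 - 26))/(-4) = (-28 + 7*√(-14))*(-¼) = (-28 + 7*(I*√14))*(-¼) = (-28 + 7*I*√14)*(-¼) = 7 - 7*I*√14/4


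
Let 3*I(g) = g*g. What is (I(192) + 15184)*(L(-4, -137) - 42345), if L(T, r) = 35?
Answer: -1162340320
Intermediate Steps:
I(g) = g²/3 (I(g) = (g*g)/3 = g²/3)
(I(192) + 15184)*(L(-4, -137) - 42345) = ((⅓)*192² + 15184)*(35 - 42345) = ((⅓)*36864 + 15184)*(-42310) = (12288 + 15184)*(-42310) = 27472*(-42310) = -1162340320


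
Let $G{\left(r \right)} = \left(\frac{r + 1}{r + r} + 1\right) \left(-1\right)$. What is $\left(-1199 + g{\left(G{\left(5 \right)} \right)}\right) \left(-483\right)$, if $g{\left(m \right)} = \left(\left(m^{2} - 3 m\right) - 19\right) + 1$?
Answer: $\frac{14606403}{25} \approx 5.8426 \cdot 10^{5}$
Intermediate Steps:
$G{\left(r \right)} = -1 - \frac{1 + r}{2 r}$ ($G{\left(r \right)} = \left(\frac{1 + r}{2 r} + 1\right) \left(-1\right) = \left(1 + \frac{1 + r}{2 r}\right) \left(-1\right) = -1 - \frac{1 + r}{2 r}$)
$g{\left(m \right)} = -18 + m^{2} - 3 m$ ($g{\left(m \right)} = \left(-19 + m^{2} - 3 m\right) + 1 = -18 + m^{2} - 3 m$)
$\left(-1199 + g{\left(G{\left(5 \right)} \right)}\right) \left(-483\right) = \left(-1199 - \left(18 - \frac{\left(-1 - 15\right)^{2}}{100} + 3 \cdot \frac{1}{2} \cdot \frac{1}{5} \left(-1 - 15\right)\right)\right) \left(-483\right) = \left(-1199 - \left(18 - \frac{64}{25} + 3 \cdot \frac{1}{2} \cdot \frac{1}{5} \left(-16\right)\right)\right) \left(-483\right) = \left(-1199 - \left(\frac{66}{5} - \frac{64}{25}\right)\right) \left(-483\right) = \left(-1199 + \left(-18 + \frac{64}{25} + \frac{24}{5}\right)\right) \left(-483\right) = \left(-1199 - \frac{266}{25}\right) \left(-483\right) = \left(- \frac{30241}{25}\right) \left(-483\right) = \frac{14606403}{25}$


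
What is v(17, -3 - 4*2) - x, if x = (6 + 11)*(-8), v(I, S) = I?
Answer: 153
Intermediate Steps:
x = -136 (x = 17*(-8) = -136)
v(17, -3 - 4*2) - x = 17 - 1*(-136) = 17 + 136 = 153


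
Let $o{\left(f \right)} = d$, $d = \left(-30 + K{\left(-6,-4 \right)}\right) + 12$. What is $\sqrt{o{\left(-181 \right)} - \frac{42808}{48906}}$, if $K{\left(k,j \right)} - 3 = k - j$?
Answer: $\frac{i \sqrt{1187614285}}{8151} \approx 4.2279 i$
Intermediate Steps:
$K{\left(k,j \right)} = 3 + k - j$ ($K{\left(k,j \right)} = 3 - \left(j - k\right) = 3 + k - j$)
$d = -17$ ($d = \left(-30 - -1\right) + 12 = \left(-30 + \left(3 - 6 + 4\right)\right) + 12 = \left(-30 + 1\right) + 12 = -29 + 12 = -17$)
$o{\left(f \right)} = -17$
$\sqrt{o{\left(-181 \right)} - \frac{42808}{48906}} = \sqrt{-17 - \frac{42808}{48906}} = \sqrt{-17 - \frac{21404}{24453}} = \sqrt{- \frac{437105}{24453}} = \frac{i \sqrt{1187614285}}{8151}$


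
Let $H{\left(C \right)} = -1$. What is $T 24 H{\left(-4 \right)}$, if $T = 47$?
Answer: $-1128$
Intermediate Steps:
$T 24 H{\left(-4 \right)} = 47 \cdot 24 \left(-1\right) = 1128 \left(-1\right) = -1128$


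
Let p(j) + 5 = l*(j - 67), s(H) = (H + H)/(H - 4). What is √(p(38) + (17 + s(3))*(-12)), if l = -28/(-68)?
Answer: 2*I*√10761/17 ≈ 12.204*I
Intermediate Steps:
s(H) = 2*H/(-4 + H) (s(H) = (2*H)/(-4 + H) = 2*H/(-4 + H))
l = 7/17 (l = -28*(-1/68) = 7/17 ≈ 0.41176)
p(j) = -554/17 + 7*j/17 (p(j) = -5 + 7*(j - 67)/17 = -5 + 7*(-67 + j)/17 = -5 + (-469/17 + 7*j/17) = -554/17 + 7*j/17)
√(p(38) + (17 + s(3))*(-12)) = √((-554/17 + (7/17)*38) + (17 + 2*3/(-4 + 3))*(-12)) = √((-554/17 + 266/17) + (17 + 2*3/(-1))*(-12)) = √(-288/17 + (17 + 2*3*(-1))*(-12)) = √(-288/17 + (17 - 6)*(-12)) = √(-288/17 + 11*(-12)) = √(-288/17 - 132) = √(-2532/17) = 2*I*√10761/17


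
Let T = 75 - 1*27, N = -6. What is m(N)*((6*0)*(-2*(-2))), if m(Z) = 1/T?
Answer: 0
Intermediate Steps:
T = 48 (T = 75 - 27 = 48)
m(Z) = 1/48
m(N)*((6*0)*(-2*(-2))) = ((6*0)*(-2*(-2)))/48 = (0*4)/48 = (1/48)*0 = 0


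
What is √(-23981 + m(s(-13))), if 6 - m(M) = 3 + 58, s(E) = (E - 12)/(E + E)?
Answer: 2*I*√6009 ≈ 155.04*I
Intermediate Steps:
s(E) = (-12 + E)/(2*E) (s(E) = (-12 + E)/((2*E)) = (-12 + E)*(1/(2*E)) = (-12 + E)/(2*E))
m(M) = -55 (m(M) = 6 - (3 + 58) = 6 - 1*61 = 6 - 61 = -55)
√(-23981 + m(s(-13))) = √(-23981 - 55) = √(-24036) = 2*I*√6009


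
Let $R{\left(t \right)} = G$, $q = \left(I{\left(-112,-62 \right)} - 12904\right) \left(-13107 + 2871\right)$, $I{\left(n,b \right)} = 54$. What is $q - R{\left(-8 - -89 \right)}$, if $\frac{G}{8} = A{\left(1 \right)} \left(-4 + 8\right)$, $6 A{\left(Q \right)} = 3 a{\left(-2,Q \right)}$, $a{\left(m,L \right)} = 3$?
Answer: $131532552$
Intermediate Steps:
$q = 131532600$ ($q = \left(54 - 12904\right) \left(-13107 + 2871\right) = \left(-12850\right) \left(-10236\right) = 131532600$)
$A{\left(Q \right)} = \frac{3}{2}$ ($A{\left(Q \right)} = \frac{3 \cdot 3}{6} = \frac{1}{6} \cdot 9 = \frac{3}{2}$)
$G = 48$ ($G = 8 \frac{3 \left(-4 + 8\right)}{2} = 8 \cdot \frac{3}{2} \cdot 4 = 8 \cdot 6 = 48$)
$R{\left(t \right)} = 48$
$q - R{\left(-8 - -89 \right)} = 131532600 - 48 = 131532552$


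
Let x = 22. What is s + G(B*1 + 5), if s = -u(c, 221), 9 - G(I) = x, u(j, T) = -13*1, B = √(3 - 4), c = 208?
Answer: 0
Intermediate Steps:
B = I (B = √(-1) = I ≈ 1.0*I)
u(j, T) = -13
G(I) = -13 (G(I) = 9 - 1*22 = 9 - 22 = -13)
s = 13 (s = -1*(-13) = 13)
s + G(B*1 + 5) = 13 - 13 = 0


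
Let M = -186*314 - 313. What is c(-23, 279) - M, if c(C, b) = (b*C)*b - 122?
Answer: -1731748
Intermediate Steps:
c(C, b) = -122 + C*b**2 (c(C, b) = (C*b)*b - 122 = C*b**2 - 122 = -122 + C*b**2)
M = -58717 (M = -58404 - 313 = -58717)
c(-23, 279) - M = (-122 - 23*279**2) - 1*(-58717) = (-122 - 23*77841) + 58717 = (-122 - 1790343) + 58717 = -1790465 + 58717 = -1731748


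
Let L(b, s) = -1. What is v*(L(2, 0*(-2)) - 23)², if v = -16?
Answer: -9216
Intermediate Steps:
v*(L(2, 0*(-2)) - 23)² = -16*(-1 - 23)² = -16*(-24)² = -16*576 = -9216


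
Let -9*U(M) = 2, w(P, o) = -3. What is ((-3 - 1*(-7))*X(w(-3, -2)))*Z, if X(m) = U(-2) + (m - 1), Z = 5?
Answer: -760/9 ≈ -84.444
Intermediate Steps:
U(M) = -2/9 (U(M) = -⅑*2 = -2/9)
X(m) = -11/9 + m (X(m) = -2/9 + (m - 1) = -2/9 + (-1 + m) = -11/9 + m)
((-3 - 1*(-7))*X(w(-3, -2)))*Z = ((-3 - 1*(-7))*(-11/9 - 3))*5 = ((-3 + 7)*(-38/9))*5 = (4*(-38/9))*5 = -152/9*5 = -760/9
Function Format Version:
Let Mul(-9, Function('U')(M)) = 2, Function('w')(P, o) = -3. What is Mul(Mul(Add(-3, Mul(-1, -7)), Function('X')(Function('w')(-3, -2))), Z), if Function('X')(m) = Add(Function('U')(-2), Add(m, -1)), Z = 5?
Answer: Rational(-760, 9) ≈ -84.444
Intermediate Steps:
Function('U')(M) = Rational(-2, 9) (Function('U')(M) = Mul(Rational(-1, 9), 2) = Rational(-2, 9))
Function('X')(m) = Add(Rational(-11, 9), m) (Function('X')(m) = Add(Rational(-2, 9), Add(m, -1)) = Add(Rational(-2, 9), Add(-1, m)) = Add(Rational(-11, 9), m))
Mul(Mul(Add(-3, Mul(-1, -7)), Function('X')(Function('w')(-3, -2))), Z) = Mul(Mul(Add(-3, Mul(-1, -7)), Add(Rational(-11, 9), -3)), 5) = Mul(Mul(Add(-3, 7), Rational(-38, 9)), 5) = Mul(Mul(4, Rational(-38, 9)), 5) = Mul(Rational(-152, 9), 5) = Rational(-760, 9)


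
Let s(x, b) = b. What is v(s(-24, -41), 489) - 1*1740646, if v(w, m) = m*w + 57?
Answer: -1760638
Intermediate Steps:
v(w, m) = 57 + m*w
v(s(-24, -41), 489) - 1*1740646 = (57 + 489*(-41)) - 1*1740646 = (57 - 20049) - 1740646 = -19992 - 1740646 = -1760638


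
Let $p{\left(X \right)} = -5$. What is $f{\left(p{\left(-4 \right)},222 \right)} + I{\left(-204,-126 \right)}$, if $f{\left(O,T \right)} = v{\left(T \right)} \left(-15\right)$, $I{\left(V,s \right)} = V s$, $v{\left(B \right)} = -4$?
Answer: $25764$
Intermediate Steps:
$f{\left(O,T \right)} = 60$ ($f{\left(O,T \right)} = \left(-4\right) \left(-15\right) = 60$)
$f{\left(p{\left(-4 \right)},222 \right)} + I{\left(-204,-126 \right)} = 60 - -25704 = 60 + 25704 = 25764$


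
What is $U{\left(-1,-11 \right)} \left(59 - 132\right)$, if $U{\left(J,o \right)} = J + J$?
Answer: $146$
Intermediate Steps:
$U{\left(J,o \right)} = 2 J$
$U{\left(-1,-11 \right)} \left(59 - 132\right) = 2 \left(-1\right) \left(59 - 132\right) = \left(-2\right) \left(-73\right) = 146$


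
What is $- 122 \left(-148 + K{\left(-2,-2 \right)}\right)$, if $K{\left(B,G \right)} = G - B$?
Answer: $18056$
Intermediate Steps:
$- 122 \left(-148 + K{\left(-2,-2 \right)}\right) = - 122 \left(-148 - 0\right) = - 122 \left(-148 + \left(-2 + 2\right)\right) = - 122 \left(-148 + 0\right) = \left(-122\right) \left(-148\right) = 18056$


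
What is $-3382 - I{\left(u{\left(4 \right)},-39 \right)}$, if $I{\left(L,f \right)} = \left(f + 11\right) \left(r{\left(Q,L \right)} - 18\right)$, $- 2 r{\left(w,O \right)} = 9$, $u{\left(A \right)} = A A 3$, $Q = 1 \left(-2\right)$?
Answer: $-4012$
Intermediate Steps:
$Q = -2$
$u{\left(A \right)} = 3 A^{2}$ ($u{\left(A \right)} = A^{2} \cdot 3 = 3 A^{2}$)
$r{\left(w,O \right)} = - \frac{9}{2}$ ($r{\left(w,O \right)} = \left(- \frac{1}{2}\right) 9 = - \frac{9}{2}$)
$I{\left(L,f \right)} = - \frac{495}{2} - \frac{45 f}{2}$ ($I{\left(L,f \right)} = \left(f + 11\right) \left(- \frac{9}{2} - 18\right) = \left(11 + f\right) \left(- \frac{45}{2}\right) = - \frac{495}{2} - \frac{45 f}{2}$)
$-3382 - I{\left(u{\left(4 \right)},-39 \right)} = -3382 - \left(- \frac{495}{2} - - \frac{1755}{2}\right) = -3382 - \left(- \frac{495}{2} + \frac{1755}{2}\right) = -3382 - 630 = -4012$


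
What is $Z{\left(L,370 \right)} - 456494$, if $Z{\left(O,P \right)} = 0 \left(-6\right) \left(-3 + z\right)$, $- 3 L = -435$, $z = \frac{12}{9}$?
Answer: $-456494$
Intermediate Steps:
$z = \frac{4}{3}$ ($z = 12 \cdot \frac{1}{9} = \frac{4}{3} \approx 1.3333$)
$L = 145$ ($L = \left(- \frac{1}{3}\right) \left(-435\right) = 145$)
$Z{\left(O,P \right)} = 0$ ($Z{\left(O,P \right)} = 0 \left(-6\right) \left(-3 + \frac{4}{3}\right) = 0 \left(- \frac{5}{3}\right) = 0$)
$Z{\left(L,370 \right)} - 456494 = 0 - 456494 = -456494$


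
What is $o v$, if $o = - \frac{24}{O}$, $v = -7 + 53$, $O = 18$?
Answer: $- \frac{184}{3} \approx -61.333$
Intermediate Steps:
$v = 46$
$o = - \frac{4}{3}$ ($o = - \frac{24}{18} = \left(-24\right) \frac{1}{18} = - \frac{4}{3} \approx -1.3333$)
$o v = \left(- \frac{4}{3}\right) 46 = - \frac{184}{3}$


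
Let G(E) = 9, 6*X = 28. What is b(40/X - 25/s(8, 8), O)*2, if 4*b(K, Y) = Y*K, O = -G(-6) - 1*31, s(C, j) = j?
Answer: -1525/14 ≈ -108.93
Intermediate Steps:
X = 14/3 (X = (1/6)*28 = 14/3 ≈ 4.6667)
O = -40 (O = -1*9 - 1*31 = -9 - 31 = -40)
b(K, Y) = K*Y/4 (b(K, Y) = (Y*K)/4 = (K*Y)/4 = K*Y/4)
b(40/X - 25/s(8, 8), O)*2 = ((1/4)*(40/(14/3) - 25/8)*(-40))*2 = ((1/4)*(40*(3/14) - 25*1/8)*(-40))*2 = ((1/4)*(60/7 - 25/8)*(-40))*2 = ((1/4)*(305/56)*(-40))*2 = -1525/28*2 = -1525/14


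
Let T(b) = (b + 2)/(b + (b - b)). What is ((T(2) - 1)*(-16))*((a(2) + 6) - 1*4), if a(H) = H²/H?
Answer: -64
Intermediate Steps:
a(H) = H
T(b) = (2 + b)/b (T(b) = (2 + b)/(b + 0) = (2 + b)/b)
((T(2) - 1)*(-16))*((a(2) + 6) - 1*4) = (((2 + 2)/2 - 1)*(-16))*((2 + 6) - 1*4) = (((½)*4 - 1)*(-16))*(8 - 4) = ((2 - 1)*(-16))*4 = (1*(-16))*4 = -16*4 = -64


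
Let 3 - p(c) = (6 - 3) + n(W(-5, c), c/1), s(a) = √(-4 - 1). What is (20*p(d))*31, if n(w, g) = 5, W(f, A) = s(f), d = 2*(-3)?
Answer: -3100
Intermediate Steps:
s(a) = I*√5 (s(a) = √(-5) = I*√5)
d = -6
W(f, A) = I*√5
p(c) = -5 (p(c) = 3 - ((6 - 3) + 5) = 3 - (3 + 5) = 3 - 1*8 = 3 - 8 = -5)
(20*p(d))*31 = (20*(-5))*31 = -100*31 = -3100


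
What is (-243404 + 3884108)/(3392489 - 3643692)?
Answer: -3640704/251203 ≈ -14.493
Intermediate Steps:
(-243404 + 3884108)/(3392489 - 3643692) = 3640704/(-251203) = 3640704*(-1/251203) = -3640704/251203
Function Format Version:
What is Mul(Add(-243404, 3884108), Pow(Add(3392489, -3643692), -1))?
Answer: Rational(-3640704, 251203) ≈ -14.493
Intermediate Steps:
Mul(Add(-243404, 3884108), Pow(Add(3392489, -3643692), -1)) = Mul(3640704, Pow(-251203, -1)) = Mul(3640704, Rational(-1, 251203)) = Rational(-3640704, 251203)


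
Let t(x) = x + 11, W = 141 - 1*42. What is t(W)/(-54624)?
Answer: -55/27312 ≈ -0.0020138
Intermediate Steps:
W = 99 (W = 141 - 42 = 99)
t(x) = 11 + x
t(W)/(-54624) = (11 + 99)/(-54624) = 110*(-1/54624) = -55/27312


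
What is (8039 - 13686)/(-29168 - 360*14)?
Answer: 5647/34208 ≈ 0.16508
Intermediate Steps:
(8039 - 13686)/(-29168 - 360*14) = -5647/(-29168 - 5040) = -5647/(-34208) = -5647*(-1/34208) = 5647/34208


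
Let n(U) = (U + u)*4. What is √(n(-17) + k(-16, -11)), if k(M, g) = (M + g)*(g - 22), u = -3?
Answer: √811 ≈ 28.478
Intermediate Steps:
k(M, g) = (-22 + g)*(M + g) (k(M, g) = (M + g)*(-22 + g) = (-22 + g)*(M + g))
n(U) = -12 + 4*U (n(U) = (U - 3)*4 = (-3 + U)*4 = -12 + 4*U)
√(n(-17) + k(-16, -11)) = √((-12 + 4*(-17)) + ((-11)² - 22*(-16) - 22*(-11) - 16*(-11))) = √((-12 - 68) + (121 + 352 + 242 + 176)) = √(-80 + 891) = √811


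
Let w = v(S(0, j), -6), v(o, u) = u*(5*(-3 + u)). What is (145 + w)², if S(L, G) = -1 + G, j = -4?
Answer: 172225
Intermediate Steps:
v(o, u) = u*(-15 + 5*u)
w = 270 (w = 5*(-6)*(-3 - 6) = 5*(-6)*(-9) = 270)
(145 + w)² = (145 + 270)² = 415² = 172225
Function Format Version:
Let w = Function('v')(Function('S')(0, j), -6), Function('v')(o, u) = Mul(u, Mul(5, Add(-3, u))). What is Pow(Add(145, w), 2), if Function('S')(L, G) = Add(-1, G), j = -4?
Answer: 172225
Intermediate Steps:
Function('v')(o, u) = Mul(u, Add(-15, Mul(5, u)))
w = 270 (w = Mul(5, -6, Add(-3, -6)) = Mul(5, -6, -9) = 270)
Pow(Add(145, w), 2) = Pow(Add(145, 270), 2) = Pow(415, 2) = 172225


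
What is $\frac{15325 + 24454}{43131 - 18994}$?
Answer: $\frac{39779}{24137} \approx 1.6481$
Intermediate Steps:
$\frac{15325 + 24454}{43131 - 18994} = \frac{39779}{43131 - 18994} = \frac{39779}{24137}$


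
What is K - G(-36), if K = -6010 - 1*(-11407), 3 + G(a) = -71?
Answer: 5471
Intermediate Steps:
G(a) = -74 (G(a) = -3 - 71 = -74)
K = 5397 (K = -6010 + 11407 = 5397)
K - G(-36) = 5397 - 1*(-74) = 5397 + 74 = 5471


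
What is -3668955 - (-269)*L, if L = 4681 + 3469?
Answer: -1476605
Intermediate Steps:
L = 8150
-3668955 - (-269)*L = -3668955 - (-269)*8150 = -3668955 - 1*(-2192350) = -3668955 + 2192350 = -1476605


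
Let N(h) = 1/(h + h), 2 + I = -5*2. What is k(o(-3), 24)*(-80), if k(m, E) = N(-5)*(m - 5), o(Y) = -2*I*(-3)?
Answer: -616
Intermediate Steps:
I = -12 (I = -2 - 5*2 = -2 - 10 = -12)
N(h) = 1/(2*h)
o(Y) = -72 (o(Y) = -2*(-12)*(-3) = 24*(-3) = -72)
k(m, E) = 1/2 - m/10 (k(m, E) = ((1/2)/(-5))*(m - 5) = ((1/2)*(-1/5))*(-5 + m) = -(-5 + m)/10 = 1/2 - m/10)
k(o(-3), 24)*(-80) = (1/2 - 1/10*(-72))*(-80) = (1/2 + 36/5)*(-80) = (77/10)*(-80) = -616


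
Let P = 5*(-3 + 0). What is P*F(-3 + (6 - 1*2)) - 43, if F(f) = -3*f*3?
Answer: 92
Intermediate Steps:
P = -15 (P = 5*(-3) = -15)
F(f) = -9*f
P*F(-3 + (6 - 1*2)) - 43 = -(-135)*(-3 + (6 - 1*2)) - 43 = -(-135)*(-3 + (6 - 2)) - 43 = -(-135)*(-3 + 4) - 43 = -(-135) - 43 = -15*(-9) - 43 = 135 - 43 = 92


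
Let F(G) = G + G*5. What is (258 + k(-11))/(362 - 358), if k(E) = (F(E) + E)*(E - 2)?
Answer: 1259/4 ≈ 314.75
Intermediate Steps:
F(G) = 6*G (F(G) = G + 5*G = 6*G)
k(E) = 7*E*(-2 + E) (k(E) = (6*E + E)*(E - 2) = (7*E)*(-2 + E) = 7*E*(-2 + E))
(258 + k(-11))/(362 - 358) = (258 + 7*(-11)*(-2 - 11))/(362 - 358) = (258 + 7*(-11)*(-13))/4 = (258 + 1001)*(1/4) = 1259*(1/4) = 1259/4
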